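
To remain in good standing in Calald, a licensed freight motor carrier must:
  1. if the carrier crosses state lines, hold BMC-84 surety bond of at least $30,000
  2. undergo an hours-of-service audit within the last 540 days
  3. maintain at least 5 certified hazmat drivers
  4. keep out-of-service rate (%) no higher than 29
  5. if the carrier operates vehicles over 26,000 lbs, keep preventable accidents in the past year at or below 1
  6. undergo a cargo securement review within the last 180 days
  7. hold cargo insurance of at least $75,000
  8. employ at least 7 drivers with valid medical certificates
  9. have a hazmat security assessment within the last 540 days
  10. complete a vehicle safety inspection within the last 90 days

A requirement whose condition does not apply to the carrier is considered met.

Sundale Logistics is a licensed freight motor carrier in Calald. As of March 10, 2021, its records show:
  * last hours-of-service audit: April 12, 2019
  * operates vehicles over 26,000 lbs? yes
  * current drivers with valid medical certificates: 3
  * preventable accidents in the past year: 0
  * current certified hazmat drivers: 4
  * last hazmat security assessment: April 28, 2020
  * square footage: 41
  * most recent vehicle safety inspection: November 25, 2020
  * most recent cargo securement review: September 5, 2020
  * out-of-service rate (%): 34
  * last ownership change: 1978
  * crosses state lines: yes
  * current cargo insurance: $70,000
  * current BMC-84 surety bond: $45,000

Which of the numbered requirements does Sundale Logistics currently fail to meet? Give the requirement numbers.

2, 3, 4, 6, 7, 8, 10

1. condition 'crosses state lines' holds; BMC-84 surety bond $45,000 ≥ $30,000 → met
2. hours-of-service audit 698 days ago vs limit 540 → not met
3. certified hazmat drivers 4 < 5 → not met
4. out-of-service rate (%) 34 > 29 → not met
5. condition 'operates vehicles over 26,000 lbs' holds; preventable accidents in the past year 0 ≤ 1 → met
6. cargo securement review 186 days ago vs limit 180 → not met
7. cargo insurance $70,000 < $75,000 → not met
8. drivers with valid medical certificates 3 < 7 → not met
9. hazmat security assessment 316 days ago vs limit 540 → met
10. vehicle safety inspection 105 days ago vs limit 90 → not met
Not met: 2, 3, 4, 6, 7, 8, 10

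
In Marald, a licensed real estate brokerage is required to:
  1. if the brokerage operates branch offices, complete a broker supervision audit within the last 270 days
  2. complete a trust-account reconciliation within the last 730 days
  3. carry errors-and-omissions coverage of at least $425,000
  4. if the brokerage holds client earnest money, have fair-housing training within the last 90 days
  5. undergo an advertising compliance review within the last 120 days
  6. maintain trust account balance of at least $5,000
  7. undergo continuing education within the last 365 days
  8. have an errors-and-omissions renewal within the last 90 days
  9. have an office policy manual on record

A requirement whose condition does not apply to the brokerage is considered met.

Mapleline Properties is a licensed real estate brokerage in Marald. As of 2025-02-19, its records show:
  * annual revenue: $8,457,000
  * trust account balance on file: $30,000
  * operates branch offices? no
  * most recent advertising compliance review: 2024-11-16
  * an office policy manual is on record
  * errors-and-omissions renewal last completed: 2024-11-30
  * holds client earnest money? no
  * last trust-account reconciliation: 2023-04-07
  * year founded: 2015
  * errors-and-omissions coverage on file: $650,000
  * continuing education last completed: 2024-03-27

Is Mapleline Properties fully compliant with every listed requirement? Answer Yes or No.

Yes

1. condition 'operates branch offices' does not hold → requirement n/a → met
2. trust-account reconciliation 684 days ago vs limit 730 → met
3. errors-and-omissions coverage $650,000 ≥ $425,000 → met
4. condition 'holds client earnest money' does not hold → requirement n/a → met
5. advertising compliance review 95 days ago vs limit 120 → met
6. trust account balance $30,000 ≥ $5,000 → met
7. continuing education 329 days ago vs limit 365 → met
8. errors-and-omissions renewal 81 days ago vs limit 90 → met
9. office policy manual present → met
All met.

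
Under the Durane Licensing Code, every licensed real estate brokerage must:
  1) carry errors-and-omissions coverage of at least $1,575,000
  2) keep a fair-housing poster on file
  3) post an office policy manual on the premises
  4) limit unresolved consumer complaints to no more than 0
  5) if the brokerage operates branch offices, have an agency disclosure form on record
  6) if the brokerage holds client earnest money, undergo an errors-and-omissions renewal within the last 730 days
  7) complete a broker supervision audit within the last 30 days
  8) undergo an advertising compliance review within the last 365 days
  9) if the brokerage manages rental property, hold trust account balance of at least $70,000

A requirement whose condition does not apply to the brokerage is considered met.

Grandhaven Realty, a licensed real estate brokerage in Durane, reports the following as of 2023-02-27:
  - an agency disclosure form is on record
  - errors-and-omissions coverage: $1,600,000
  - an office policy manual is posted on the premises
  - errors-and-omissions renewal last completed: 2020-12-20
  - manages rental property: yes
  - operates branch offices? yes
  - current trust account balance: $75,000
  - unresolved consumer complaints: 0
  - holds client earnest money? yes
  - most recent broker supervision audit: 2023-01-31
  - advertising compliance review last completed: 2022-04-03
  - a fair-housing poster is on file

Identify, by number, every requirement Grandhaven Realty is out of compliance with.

1. errors-and-omissions coverage $1,600,000 ≥ $1,575,000 → met
2. fair-housing poster present → met
3. office policy manual present → met
4. unresolved consumer complaints 0 ≤ 0 → met
5. condition 'operates branch offices' holds; agency disclosure form present → met
6. condition 'holds client earnest money' holds; errors-and-omissions renewal 799 days ago vs limit 730 → not met
7. broker supervision audit 27 days ago vs limit 30 → met
8. advertising compliance review 330 days ago vs limit 365 → met
9. condition 'manages rental property' holds; trust account balance $75,000 ≥ $70,000 → met
Not met: 6

6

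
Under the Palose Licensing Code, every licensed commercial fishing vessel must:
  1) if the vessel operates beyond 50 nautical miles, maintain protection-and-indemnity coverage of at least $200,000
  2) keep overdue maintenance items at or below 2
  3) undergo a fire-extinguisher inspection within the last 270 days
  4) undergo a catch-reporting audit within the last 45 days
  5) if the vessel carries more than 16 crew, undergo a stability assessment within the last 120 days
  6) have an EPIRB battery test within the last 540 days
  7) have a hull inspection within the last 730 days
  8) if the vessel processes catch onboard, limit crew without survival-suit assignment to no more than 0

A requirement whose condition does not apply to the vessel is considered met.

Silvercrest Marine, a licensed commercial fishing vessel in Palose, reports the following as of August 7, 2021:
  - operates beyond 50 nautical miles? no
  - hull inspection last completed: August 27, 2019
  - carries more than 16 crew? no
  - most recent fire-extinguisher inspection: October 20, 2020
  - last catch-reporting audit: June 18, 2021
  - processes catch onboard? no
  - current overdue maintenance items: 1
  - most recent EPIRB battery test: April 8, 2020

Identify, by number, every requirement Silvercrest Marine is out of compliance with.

3, 4

1. condition 'operates beyond 50 nautical miles' does not hold → requirement n/a → met
2. overdue maintenance items 1 ≤ 2 → met
3. fire-extinguisher inspection 291 days ago vs limit 270 → not met
4. catch-reporting audit 50 days ago vs limit 45 → not met
5. condition 'carries more than 16 crew' does not hold → requirement n/a → met
6. EPIRB battery test 486 days ago vs limit 540 → met
7. hull inspection 711 days ago vs limit 730 → met
8. condition 'processes catch onboard' does not hold → requirement n/a → met
Not met: 3, 4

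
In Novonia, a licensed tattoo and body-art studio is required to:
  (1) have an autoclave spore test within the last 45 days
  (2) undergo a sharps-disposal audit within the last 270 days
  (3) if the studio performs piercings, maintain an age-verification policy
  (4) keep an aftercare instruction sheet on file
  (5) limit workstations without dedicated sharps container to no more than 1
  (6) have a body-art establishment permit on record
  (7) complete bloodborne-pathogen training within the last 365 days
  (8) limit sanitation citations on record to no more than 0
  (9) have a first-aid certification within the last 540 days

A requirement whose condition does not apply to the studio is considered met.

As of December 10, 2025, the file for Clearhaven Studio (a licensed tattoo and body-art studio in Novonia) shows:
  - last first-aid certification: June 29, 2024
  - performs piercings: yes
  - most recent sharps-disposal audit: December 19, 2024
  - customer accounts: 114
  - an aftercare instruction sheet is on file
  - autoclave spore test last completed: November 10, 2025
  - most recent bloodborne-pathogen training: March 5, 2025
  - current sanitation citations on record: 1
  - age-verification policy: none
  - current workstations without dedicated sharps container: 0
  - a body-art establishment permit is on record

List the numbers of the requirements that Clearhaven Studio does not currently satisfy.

2, 3, 8

1. autoclave spore test 30 days ago vs limit 45 → met
2. sharps-disposal audit 356 days ago vs limit 270 → not met
3. condition 'performs piercings' holds; age-verification policy absent → not met
4. aftercare instruction sheet present → met
5. workstations without dedicated sharps container 0 ≤ 1 → met
6. body-art establishment permit present → met
7. bloodborne-pathogen training 280 days ago vs limit 365 → met
8. sanitation citations on record 1 > 0 → not met
9. first-aid certification 529 days ago vs limit 540 → met
Not met: 2, 3, 8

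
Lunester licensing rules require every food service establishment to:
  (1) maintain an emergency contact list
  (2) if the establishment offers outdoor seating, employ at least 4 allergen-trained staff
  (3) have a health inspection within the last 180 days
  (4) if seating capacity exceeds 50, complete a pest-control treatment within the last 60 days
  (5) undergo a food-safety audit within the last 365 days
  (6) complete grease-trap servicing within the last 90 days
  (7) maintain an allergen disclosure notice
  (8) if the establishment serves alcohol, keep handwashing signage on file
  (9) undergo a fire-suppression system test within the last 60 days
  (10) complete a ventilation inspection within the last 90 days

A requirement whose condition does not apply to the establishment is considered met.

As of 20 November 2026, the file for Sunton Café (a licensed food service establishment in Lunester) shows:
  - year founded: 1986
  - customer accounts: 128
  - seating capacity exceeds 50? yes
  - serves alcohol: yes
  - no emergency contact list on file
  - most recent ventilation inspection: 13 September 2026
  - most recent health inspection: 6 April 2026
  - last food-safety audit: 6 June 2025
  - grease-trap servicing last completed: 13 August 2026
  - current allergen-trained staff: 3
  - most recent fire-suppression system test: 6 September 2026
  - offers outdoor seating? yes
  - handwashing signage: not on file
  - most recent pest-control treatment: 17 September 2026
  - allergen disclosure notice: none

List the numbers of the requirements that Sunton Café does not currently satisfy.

1, 2, 3, 4, 5, 6, 7, 8, 9

1. emergency contact list absent → not met
2. condition 'offers outdoor seating' holds; allergen-trained staff 3 < 4 → not met
3. health inspection 228 days ago vs limit 180 → not met
4. condition 'seating capacity exceeds 50' holds; pest-control treatment 64 days ago vs limit 60 → not met
5. food-safety audit 532 days ago vs limit 365 → not met
6. grease-trap servicing 99 days ago vs limit 90 → not met
7. allergen disclosure notice absent → not met
8. condition 'serves alcohol' holds; handwashing signage absent → not met
9. fire-suppression system test 75 days ago vs limit 60 → not met
10. ventilation inspection 68 days ago vs limit 90 → met
Not met: 1, 2, 3, 4, 5, 6, 7, 8, 9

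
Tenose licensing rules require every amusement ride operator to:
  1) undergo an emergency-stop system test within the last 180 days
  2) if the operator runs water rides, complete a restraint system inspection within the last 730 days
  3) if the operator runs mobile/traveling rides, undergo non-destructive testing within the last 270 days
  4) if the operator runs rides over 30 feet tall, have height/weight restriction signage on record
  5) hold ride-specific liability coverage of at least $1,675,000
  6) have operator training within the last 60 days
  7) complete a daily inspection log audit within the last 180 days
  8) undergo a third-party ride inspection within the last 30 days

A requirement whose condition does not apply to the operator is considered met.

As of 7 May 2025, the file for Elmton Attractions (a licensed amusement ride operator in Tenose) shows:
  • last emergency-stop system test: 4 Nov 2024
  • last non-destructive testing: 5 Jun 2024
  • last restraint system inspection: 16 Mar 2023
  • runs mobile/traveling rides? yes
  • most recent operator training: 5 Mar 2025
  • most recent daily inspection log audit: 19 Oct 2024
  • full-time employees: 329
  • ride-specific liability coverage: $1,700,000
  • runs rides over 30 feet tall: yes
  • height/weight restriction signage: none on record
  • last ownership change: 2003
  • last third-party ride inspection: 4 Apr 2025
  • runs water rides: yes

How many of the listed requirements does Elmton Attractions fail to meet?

1. emergency-stop system test 184 days ago vs limit 180 → not met
2. condition 'runs water rides' holds; restraint system inspection 783 days ago vs limit 730 → not met
3. condition 'runs mobile/traveling rides' holds; non-destructive testing 336 days ago vs limit 270 → not met
4. condition 'runs rides over 30 feet tall' holds; height/weight restriction signage absent → not met
5. ride-specific liability coverage $1,700,000 ≥ $1,675,000 → met
6. operator training 63 days ago vs limit 60 → not met
7. daily inspection log audit 200 days ago vs limit 180 → not met
8. third-party ride inspection 33 days ago vs limit 30 → not met
Not met: 7 of 8

7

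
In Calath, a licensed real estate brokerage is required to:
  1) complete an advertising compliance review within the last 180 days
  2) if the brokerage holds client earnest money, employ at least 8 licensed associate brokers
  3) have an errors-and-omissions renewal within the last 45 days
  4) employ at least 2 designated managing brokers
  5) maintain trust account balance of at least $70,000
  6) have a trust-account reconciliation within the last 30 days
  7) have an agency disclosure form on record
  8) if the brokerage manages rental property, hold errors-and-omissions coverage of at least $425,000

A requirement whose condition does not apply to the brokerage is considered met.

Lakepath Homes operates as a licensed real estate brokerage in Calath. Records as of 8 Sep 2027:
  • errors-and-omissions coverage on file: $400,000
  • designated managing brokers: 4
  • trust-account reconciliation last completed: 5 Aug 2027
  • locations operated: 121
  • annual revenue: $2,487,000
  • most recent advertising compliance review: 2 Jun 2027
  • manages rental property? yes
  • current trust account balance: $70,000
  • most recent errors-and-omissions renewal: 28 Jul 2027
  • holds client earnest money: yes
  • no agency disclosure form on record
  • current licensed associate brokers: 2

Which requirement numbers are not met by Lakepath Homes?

1. advertising compliance review 98 days ago vs limit 180 → met
2. condition 'holds client earnest money' holds; licensed associate brokers 2 < 8 → not met
3. errors-and-omissions renewal 42 days ago vs limit 45 → met
4. designated managing brokers 4 ≥ 2 → met
5. trust account balance $70,000 ≥ $70,000 → met
6. trust-account reconciliation 34 days ago vs limit 30 → not met
7. agency disclosure form absent → not met
8. condition 'manages rental property' holds; errors-and-omissions coverage $400,000 < $425,000 → not met
Not met: 2, 6, 7, 8

2, 6, 7, 8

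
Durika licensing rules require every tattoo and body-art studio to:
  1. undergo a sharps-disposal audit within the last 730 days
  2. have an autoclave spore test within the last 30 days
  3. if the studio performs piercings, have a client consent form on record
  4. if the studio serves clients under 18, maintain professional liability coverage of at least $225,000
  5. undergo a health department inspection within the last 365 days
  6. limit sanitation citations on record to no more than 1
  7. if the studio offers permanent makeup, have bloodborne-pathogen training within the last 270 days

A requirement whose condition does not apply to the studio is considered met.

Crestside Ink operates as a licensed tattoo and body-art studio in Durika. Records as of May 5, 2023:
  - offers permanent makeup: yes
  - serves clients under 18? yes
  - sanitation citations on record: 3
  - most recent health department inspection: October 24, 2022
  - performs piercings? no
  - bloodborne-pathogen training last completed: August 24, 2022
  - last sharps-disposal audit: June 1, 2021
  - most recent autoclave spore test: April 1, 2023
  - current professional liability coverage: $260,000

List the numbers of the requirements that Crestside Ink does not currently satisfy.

2, 6

1. sharps-disposal audit 703 days ago vs limit 730 → met
2. autoclave spore test 34 days ago vs limit 30 → not met
3. condition 'performs piercings' does not hold → requirement n/a → met
4. condition 'serves clients under 18' holds; professional liability coverage $260,000 ≥ $225,000 → met
5. health department inspection 193 days ago vs limit 365 → met
6. sanitation citations on record 3 > 1 → not met
7. condition 'offers permanent makeup' holds; bloodborne-pathogen training 254 days ago vs limit 270 → met
Not met: 2, 6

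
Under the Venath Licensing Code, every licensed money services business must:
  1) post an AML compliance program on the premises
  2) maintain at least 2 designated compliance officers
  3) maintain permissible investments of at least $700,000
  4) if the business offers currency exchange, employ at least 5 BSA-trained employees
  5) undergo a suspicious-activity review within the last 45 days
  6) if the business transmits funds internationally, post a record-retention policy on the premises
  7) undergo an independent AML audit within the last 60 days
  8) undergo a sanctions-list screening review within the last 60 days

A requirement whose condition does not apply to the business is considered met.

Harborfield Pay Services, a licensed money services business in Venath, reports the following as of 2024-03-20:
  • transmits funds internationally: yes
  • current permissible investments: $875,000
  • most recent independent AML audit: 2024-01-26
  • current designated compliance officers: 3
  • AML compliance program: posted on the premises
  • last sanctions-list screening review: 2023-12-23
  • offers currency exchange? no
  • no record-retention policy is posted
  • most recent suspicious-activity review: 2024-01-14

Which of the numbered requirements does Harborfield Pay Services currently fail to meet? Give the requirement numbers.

1. AML compliance program present → met
2. designated compliance officers 3 ≥ 2 → met
3. permissible investments $875,000 ≥ $700,000 → met
4. condition 'offers currency exchange' does not hold → requirement n/a → met
5. suspicious-activity review 66 days ago vs limit 45 → not met
6. condition 'transmits funds internationally' holds; record-retention policy absent → not met
7. independent AML audit 54 days ago vs limit 60 → met
8. sanctions-list screening review 88 days ago vs limit 60 → not met
Not met: 5, 6, 8

5, 6, 8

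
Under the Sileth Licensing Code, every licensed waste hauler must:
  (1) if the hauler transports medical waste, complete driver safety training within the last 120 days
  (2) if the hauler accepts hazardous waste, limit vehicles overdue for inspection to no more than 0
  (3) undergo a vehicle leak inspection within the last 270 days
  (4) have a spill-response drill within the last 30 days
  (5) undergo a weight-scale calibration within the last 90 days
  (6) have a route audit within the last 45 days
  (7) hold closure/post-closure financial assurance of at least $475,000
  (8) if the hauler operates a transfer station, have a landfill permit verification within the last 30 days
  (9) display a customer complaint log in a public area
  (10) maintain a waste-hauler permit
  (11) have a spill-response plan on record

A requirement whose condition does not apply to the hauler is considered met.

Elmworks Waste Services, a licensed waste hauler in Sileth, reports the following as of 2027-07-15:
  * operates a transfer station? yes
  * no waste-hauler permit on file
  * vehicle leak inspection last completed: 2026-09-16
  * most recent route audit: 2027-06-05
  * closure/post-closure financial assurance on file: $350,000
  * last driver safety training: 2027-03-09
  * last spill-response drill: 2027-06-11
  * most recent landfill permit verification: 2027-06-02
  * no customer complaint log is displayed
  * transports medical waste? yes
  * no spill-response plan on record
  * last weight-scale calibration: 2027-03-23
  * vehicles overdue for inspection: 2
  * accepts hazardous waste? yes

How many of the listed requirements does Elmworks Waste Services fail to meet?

10

1. condition 'transports medical waste' holds; driver safety training 128 days ago vs limit 120 → not met
2. condition 'accepts hazardous waste' holds; vehicles overdue for inspection 2 > 0 → not met
3. vehicle leak inspection 302 days ago vs limit 270 → not met
4. spill-response drill 34 days ago vs limit 30 → not met
5. weight-scale calibration 114 days ago vs limit 90 → not met
6. route audit 40 days ago vs limit 45 → met
7. closure/post-closure financial assurance $350,000 < $475,000 → not met
8. condition 'operates a transfer station' holds; landfill permit verification 43 days ago vs limit 30 → not met
9. customer complaint log absent → not met
10. waste-hauler permit absent → not met
11. spill-response plan absent → not met
Not met: 10 of 11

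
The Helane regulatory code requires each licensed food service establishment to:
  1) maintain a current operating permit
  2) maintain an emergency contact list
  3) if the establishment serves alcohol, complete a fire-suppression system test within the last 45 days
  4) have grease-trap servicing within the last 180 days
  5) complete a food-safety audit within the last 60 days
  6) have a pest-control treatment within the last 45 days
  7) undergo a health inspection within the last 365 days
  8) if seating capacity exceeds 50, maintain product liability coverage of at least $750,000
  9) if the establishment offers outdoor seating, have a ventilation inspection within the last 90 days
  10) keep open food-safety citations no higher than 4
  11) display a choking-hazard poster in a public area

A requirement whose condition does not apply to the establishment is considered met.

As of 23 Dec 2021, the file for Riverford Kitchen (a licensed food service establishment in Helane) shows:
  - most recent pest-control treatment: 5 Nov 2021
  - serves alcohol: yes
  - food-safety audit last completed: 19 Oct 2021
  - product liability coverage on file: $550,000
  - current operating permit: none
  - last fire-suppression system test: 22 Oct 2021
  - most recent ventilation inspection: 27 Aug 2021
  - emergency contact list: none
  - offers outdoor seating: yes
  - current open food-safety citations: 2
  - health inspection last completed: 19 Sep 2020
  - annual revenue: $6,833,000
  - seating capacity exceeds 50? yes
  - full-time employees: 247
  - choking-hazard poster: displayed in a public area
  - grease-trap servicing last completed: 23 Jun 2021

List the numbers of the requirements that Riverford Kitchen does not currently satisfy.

1, 2, 3, 4, 5, 6, 7, 8, 9

1. current operating permit absent → not met
2. emergency contact list absent → not met
3. condition 'serves alcohol' holds; fire-suppression system test 62 days ago vs limit 45 → not met
4. grease-trap servicing 183 days ago vs limit 180 → not met
5. food-safety audit 65 days ago vs limit 60 → not met
6. pest-control treatment 48 days ago vs limit 45 → not met
7. health inspection 460 days ago vs limit 365 → not met
8. condition 'seating capacity exceeds 50' holds; product liability coverage $550,000 < $750,000 → not met
9. condition 'offers outdoor seating' holds; ventilation inspection 118 days ago vs limit 90 → not met
10. open food-safety citations 2 ≤ 4 → met
11. choking-hazard poster present → met
Not met: 1, 2, 3, 4, 5, 6, 7, 8, 9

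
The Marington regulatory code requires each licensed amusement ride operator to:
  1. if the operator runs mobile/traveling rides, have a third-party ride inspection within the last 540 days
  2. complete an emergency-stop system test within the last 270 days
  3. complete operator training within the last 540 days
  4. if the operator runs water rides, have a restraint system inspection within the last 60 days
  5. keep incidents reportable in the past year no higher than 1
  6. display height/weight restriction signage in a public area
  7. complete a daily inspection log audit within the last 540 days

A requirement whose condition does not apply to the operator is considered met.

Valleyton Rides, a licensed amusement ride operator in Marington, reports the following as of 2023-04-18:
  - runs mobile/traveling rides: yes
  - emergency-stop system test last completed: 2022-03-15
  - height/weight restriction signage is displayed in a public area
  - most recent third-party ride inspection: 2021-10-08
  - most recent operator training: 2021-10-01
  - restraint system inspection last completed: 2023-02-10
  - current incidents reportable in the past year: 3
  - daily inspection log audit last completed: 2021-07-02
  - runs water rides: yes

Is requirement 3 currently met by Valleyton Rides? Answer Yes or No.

3. operator training 564 days ago vs limit 540 → not met

No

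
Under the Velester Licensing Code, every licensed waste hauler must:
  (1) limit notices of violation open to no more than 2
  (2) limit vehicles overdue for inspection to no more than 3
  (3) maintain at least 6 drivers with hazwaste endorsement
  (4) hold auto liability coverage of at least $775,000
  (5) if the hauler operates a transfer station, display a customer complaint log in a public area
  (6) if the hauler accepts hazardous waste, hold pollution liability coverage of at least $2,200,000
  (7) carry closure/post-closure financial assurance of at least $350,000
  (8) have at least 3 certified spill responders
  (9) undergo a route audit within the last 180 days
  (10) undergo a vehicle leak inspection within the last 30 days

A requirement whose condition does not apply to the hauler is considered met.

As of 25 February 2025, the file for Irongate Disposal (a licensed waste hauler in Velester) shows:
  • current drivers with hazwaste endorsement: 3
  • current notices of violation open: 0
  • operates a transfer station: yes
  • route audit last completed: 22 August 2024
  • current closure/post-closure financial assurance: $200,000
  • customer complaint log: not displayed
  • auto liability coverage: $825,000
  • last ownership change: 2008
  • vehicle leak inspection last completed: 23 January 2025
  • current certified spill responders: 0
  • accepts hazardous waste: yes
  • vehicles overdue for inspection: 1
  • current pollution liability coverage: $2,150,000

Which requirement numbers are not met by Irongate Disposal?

1. notices of violation open 0 ≤ 2 → met
2. vehicles overdue for inspection 1 ≤ 3 → met
3. drivers with hazwaste endorsement 3 < 6 → not met
4. auto liability coverage $825,000 ≥ $775,000 → met
5. condition 'operates a transfer station' holds; customer complaint log absent → not met
6. condition 'accepts hazardous waste' holds; pollution liability coverage $2,150,000 < $2,200,000 → not met
7. closure/post-closure financial assurance $200,000 < $350,000 → not met
8. certified spill responders 0 < 3 → not met
9. route audit 187 days ago vs limit 180 → not met
10. vehicle leak inspection 33 days ago vs limit 30 → not met
Not met: 3, 5, 6, 7, 8, 9, 10

3, 5, 6, 7, 8, 9, 10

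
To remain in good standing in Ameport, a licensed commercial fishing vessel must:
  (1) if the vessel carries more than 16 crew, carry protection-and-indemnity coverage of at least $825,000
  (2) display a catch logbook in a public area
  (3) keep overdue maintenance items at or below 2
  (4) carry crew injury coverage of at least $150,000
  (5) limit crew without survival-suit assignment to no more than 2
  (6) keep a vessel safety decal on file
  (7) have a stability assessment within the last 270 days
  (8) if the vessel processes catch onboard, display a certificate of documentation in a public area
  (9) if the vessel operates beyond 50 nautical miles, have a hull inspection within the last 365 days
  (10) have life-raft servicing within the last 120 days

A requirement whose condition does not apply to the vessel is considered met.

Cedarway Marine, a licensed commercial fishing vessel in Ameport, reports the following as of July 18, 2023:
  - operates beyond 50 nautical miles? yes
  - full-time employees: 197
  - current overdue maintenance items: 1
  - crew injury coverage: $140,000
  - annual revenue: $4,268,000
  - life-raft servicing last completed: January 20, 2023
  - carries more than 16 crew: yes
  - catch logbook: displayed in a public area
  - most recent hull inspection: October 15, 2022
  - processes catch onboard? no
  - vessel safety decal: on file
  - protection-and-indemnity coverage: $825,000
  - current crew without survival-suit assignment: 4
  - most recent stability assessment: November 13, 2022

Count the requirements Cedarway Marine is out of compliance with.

3

1. condition 'carries more than 16 crew' holds; protection-and-indemnity coverage $825,000 ≥ $825,000 → met
2. catch logbook present → met
3. overdue maintenance items 1 ≤ 2 → met
4. crew injury coverage $140,000 < $150,000 → not met
5. crew without survival-suit assignment 4 > 2 → not met
6. vessel safety decal present → met
7. stability assessment 247 days ago vs limit 270 → met
8. condition 'processes catch onboard' does not hold → requirement n/a → met
9. condition 'operates beyond 50 nautical miles' holds; hull inspection 276 days ago vs limit 365 → met
10. life-raft servicing 179 days ago vs limit 120 → not met
Not met: 3 of 10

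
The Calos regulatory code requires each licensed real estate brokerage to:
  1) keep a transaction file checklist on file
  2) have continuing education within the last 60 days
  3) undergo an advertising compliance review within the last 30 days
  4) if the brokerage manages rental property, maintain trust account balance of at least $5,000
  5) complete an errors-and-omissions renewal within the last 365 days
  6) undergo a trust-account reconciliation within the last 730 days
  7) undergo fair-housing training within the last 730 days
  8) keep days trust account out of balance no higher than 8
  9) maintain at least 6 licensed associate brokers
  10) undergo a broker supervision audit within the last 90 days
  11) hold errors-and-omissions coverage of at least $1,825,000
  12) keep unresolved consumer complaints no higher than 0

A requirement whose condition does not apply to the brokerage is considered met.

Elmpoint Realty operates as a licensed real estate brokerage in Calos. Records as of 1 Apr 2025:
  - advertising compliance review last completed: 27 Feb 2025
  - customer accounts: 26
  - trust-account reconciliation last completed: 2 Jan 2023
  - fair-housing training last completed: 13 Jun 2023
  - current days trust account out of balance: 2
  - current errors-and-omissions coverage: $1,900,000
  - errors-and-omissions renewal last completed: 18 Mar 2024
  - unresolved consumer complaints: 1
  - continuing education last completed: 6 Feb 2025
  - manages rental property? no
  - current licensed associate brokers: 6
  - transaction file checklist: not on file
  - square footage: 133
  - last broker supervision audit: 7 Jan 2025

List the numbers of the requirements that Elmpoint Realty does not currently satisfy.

1. transaction file checklist absent → not met
2. continuing education 54 days ago vs limit 60 → met
3. advertising compliance review 33 days ago vs limit 30 → not met
4. condition 'manages rental property' does not hold → requirement n/a → met
5. errors-and-omissions renewal 379 days ago vs limit 365 → not met
6. trust-account reconciliation 820 days ago vs limit 730 → not met
7. fair-housing training 658 days ago vs limit 730 → met
8. days trust account out of balance 2 ≤ 8 → met
9. licensed associate brokers 6 ≥ 6 → met
10. broker supervision audit 84 days ago vs limit 90 → met
11. errors-and-omissions coverage $1,900,000 ≥ $1,825,000 → met
12. unresolved consumer complaints 1 > 0 → not met
Not met: 1, 3, 5, 6, 12

1, 3, 5, 6, 12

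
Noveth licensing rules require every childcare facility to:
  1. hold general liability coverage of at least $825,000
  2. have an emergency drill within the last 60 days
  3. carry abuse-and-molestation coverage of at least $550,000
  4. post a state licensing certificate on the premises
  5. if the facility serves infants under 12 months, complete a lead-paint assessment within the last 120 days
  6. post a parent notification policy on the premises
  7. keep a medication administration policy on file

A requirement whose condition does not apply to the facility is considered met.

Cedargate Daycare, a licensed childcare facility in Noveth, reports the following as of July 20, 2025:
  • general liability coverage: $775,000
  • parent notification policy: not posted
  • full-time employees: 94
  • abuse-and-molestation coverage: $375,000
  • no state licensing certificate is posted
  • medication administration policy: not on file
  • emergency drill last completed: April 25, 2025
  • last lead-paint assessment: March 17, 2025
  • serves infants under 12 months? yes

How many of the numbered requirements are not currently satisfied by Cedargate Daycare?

7

1. general liability coverage $775,000 < $825,000 → not met
2. emergency drill 86 days ago vs limit 60 → not met
3. abuse-and-molestation coverage $375,000 < $550,000 → not met
4. state licensing certificate absent → not met
5. condition 'serves infants under 12 months' holds; lead-paint assessment 125 days ago vs limit 120 → not met
6. parent notification policy absent → not met
7. medication administration policy absent → not met
Not met: 7 of 7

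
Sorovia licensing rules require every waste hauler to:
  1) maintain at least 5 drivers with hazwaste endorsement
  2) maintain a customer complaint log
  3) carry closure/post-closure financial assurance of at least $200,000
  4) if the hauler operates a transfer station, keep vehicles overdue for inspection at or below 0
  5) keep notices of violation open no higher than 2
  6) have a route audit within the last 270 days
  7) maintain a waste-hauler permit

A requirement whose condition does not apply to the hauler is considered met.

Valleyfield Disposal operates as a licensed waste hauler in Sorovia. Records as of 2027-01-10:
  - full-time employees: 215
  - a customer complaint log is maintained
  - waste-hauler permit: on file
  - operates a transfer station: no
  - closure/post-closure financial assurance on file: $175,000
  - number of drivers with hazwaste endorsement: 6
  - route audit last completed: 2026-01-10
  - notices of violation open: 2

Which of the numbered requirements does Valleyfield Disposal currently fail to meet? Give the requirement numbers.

3, 6

1. drivers with hazwaste endorsement 6 ≥ 5 → met
2. customer complaint log present → met
3. closure/post-closure financial assurance $175,000 < $200,000 → not met
4. condition 'operates a transfer station' does not hold → requirement n/a → met
5. notices of violation open 2 ≤ 2 → met
6. route audit 365 days ago vs limit 270 → not met
7. waste-hauler permit present → met
Not met: 3, 6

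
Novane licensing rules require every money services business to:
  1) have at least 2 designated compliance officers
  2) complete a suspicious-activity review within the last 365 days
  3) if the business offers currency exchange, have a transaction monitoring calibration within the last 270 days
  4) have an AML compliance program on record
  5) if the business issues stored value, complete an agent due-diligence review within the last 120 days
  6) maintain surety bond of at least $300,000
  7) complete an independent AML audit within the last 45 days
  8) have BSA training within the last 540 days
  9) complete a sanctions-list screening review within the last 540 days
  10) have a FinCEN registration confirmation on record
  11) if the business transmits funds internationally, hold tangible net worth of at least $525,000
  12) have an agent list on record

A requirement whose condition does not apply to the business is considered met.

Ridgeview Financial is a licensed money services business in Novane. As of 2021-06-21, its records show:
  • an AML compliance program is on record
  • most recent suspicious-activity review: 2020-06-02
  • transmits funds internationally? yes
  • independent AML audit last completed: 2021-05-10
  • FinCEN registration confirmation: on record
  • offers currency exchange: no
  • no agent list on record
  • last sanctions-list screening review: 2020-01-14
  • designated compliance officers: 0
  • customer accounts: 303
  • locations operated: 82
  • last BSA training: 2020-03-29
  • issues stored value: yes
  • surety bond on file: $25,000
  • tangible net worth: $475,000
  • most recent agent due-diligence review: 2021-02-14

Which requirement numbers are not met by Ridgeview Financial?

1, 2, 5, 6, 11, 12

1. designated compliance officers 0 < 2 → not met
2. suspicious-activity review 384 days ago vs limit 365 → not met
3. condition 'offers currency exchange' does not hold → requirement n/a → met
4. AML compliance program present → met
5. condition 'issues stored value' holds; agent due-diligence review 127 days ago vs limit 120 → not met
6. surety bond $25,000 < $300,000 → not met
7. independent AML audit 42 days ago vs limit 45 → met
8. BSA training 449 days ago vs limit 540 → met
9. sanctions-list screening review 524 days ago vs limit 540 → met
10. FinCEN registration confirmation present → met
11. condition 'transmits funds internationally' holds; tangible net worth $475,000 < $525,000 → not met
12. agent list absent → not met
Not met: 1, 2, 5, 6, 11, 12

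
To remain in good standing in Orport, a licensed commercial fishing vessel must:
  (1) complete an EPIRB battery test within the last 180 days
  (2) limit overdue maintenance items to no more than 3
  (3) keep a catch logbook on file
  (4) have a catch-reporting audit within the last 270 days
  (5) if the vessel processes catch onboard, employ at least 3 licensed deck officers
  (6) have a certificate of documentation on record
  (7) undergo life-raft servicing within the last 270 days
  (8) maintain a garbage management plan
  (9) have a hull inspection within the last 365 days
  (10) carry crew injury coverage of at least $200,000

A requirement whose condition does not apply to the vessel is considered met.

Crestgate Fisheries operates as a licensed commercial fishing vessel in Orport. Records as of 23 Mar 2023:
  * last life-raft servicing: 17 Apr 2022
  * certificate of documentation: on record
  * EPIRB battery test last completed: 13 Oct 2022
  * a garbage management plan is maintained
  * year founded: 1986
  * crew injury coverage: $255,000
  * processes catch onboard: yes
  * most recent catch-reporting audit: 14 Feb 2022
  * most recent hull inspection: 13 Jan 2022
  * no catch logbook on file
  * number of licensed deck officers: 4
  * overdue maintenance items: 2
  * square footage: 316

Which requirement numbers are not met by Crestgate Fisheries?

1. EPIRB battery test 161 days ago vs limit 180 → met
2. overdue maintenance items 2 ≤ 3 → met
3. catch logbook absent → not met
4. catch-reporting audit 402 days ago vs limit 270 → not met
5. condition 'processes catch onboard' holds; licensed deck officers 4 ≥ 3 → met
6. certificate of documentation present → met
7. life-raft servicing 340 days ago vs limit 270 → not met
8. garbage management plan present → met
9. hull inspection 434 days ago vs limit 365 → not met
10. crew injury coverage $255,000 ≥ $200,000 → met
Not met: 3, 4, 7, 9

3, 4, 7, 9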